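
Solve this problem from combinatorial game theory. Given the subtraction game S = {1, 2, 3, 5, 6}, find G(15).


The subtraction set is S = {1, 2, 3, 5, 6}.
G(k) = mex{ G(k - s) : s in S, s <= k }. We compute iteratively: G(0) = 0.
G(1) = mex({0}) = 1
G(2) = mex({0, 1}) = 2
G(3) = mex({0, 1, 2}) = 3
G(4) = mex({1, 2, 3}) = 0
G(5) = mex({0, 2, 3}) = 1
G(6) = mex({0, 1, 3}) = 2
G(7) = mex({0, 1, 2}) = 3
G(8) = mex({1, 2, 3}) = 0
G(9) = mex({0, 2, 3}) = 1
Observe that G(4)..G(9) = 0, 1, 2, 3, 0, 1 repeats G(0)..G(5) = 0, 1, 2, 3, 0, 1.
For k >= max(S) = 6, G(k) is determined by the previous 6 values G(k-6)..G(k-1); a window of 6 consecutive values has recurred shifted by 4, so by induction G(k + 4) = G(k) for all k >= 0: the sequence is periodic from the start with period 4.
One period: G(0..3) = 0, 1, 2, 3.
15 mod 4 = 3, so G(15) = G(3) = 3.

3


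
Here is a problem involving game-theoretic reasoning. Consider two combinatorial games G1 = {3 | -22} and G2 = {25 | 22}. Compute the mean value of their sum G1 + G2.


G1 = {3 | -22}, G2 = {25 | 22}
Each is a switch {a | b} with numbers a > b; its mean value is (a + b)/2, and mean value is additive over game sums: m(G1 + G2) = m(G1) + m(G2).
Mean of G1 = (3 + (-22))/2 = -19/2 = -19/2
Mean of G2 = (25 + (22))/2 = 47/2 = 47/2
Mean of G1 + G2 = -19/2 + 47/2 = 14

14


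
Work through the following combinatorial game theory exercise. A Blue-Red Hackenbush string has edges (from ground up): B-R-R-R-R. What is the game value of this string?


Edges (from ground): B-R-R-R-R
By Berlekamp's sign-expansion rule, a Blue-Red Hackenbush stalk has the value of the surreal number whose sign sequence is the edge sequence with B -> + and R -> -.
Sign sequence: +----
Trace the sign expansion in the surreal number tree, starting from 0:
Edge 1: B (sign +) -> bounds (0, +inf), value = 1
Edge 2: R (sign -) -> bounds (0, 1), value = 1/2
Edge 3: R (sign -) -> bounds (0, 1/2), value = 1/4
Edge 4: R (sign -) -> bounds (0, 1/4), value = 1/8
Edge 5: R (sign -) -> bounds (0, 1/8), value = 1/16
Game value = 1/16

1/16


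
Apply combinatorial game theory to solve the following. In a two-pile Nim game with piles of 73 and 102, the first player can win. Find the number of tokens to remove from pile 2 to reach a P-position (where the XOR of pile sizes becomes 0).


Piles: 73 and 102
Current XOR: 73 XOR 102 = 47 (non-zero, so this is an N-position).
To make the XOR zero, we need to find a move that balances the piles.
For pile 2 (size 102): target = 102 XOR 47 = 73
We reduce pile 2 from 102 to 73.
Tokens removed: 102 - 73 = 29
Verification: 73 XOR 73 = 0

29


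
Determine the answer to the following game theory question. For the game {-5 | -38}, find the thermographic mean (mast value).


Game = {-5 | -38}, a switch {a | b} with numbers a > b.
Its thermograph has left wall a - t and right wall b + t, which meet at t = (a - b)/2, where both equal (a + b)/2. So the mast (mean value) is at (a + b)/2.
Mean = (-5 + (-38))/2 = -43/2 = -43/2

-43/2


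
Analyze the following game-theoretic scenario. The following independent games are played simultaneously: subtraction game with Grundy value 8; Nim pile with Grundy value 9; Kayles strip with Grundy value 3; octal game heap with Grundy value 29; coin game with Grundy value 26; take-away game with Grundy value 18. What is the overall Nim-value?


By the Sprague-Grundy theorem, the Grundy value of a sum of games is the XOR of individual Grundy values.
subtraction game: Grundy value = 8. Running XOR: 0 XOR 8 = 8
Nim pile: Grundy value = 9. Running XOR: 8 XOR 9 = 1
Kayles strip: Grundy value = 3. Running XOR: 1 XOR 3 = 2
octal game heap: Grundy value = 29. Running XOR: 2 XOR 29 = 31
coin game: Grundy value = 26. Running XOR: 31 XOR 26 = 5
take-away game: Grundy value = 18. Running XOR: 5 XOR 18 = 23
The combined Grundy value is 23.

23


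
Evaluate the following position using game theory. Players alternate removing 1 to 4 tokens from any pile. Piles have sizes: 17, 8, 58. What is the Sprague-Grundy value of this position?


Subtraction set: {1, 2, 3, 4}
For this subtraction set, G(n) = n mod 5 (period = max + 1 = 5).
Pile 1 (size 17): G(17) = 17 mod 5 = 2
Pile 2 (size 8): G(8) = 8 mod 5 = 3
Pile 3 (size 58): G(58) = 58 mod 5 = 3
Total Grundy value = XOR of all: 2 XOR 3 XOR 3 = 2

2


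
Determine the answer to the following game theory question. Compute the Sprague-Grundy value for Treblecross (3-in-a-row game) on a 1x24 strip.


Treblecross: place X on empty cells; 3-in-a-row wins.
Playing within two cells of an existing X lets the opponent win at once, so sensible play treats the cells i-2..i+2 around each X as dead. The player left with no safe cell loses, so this is a normal-play take-away game on strips of safe cells.
Placing X at cell i (0-indexed) of a strip of k safe cells leaves independent strips of sizes max(0, i-2) and max(0, k-i-3). Hence G(k) = mex{ G(max(0,i-2)) XOR G(max(0,k-i-3)) : 0 <= i < k }, with G(0) = 0.
G(1): splits (0,0):0^0=0 -> mex({0}) = 1
G(2): splits (0,0):0^0=0 -> mex({0}) = 1
G(3): splits (0,0):0^0=0 -> mex({0}) = 1
G(4): splits (0,1):0^1=1 (0,0):0^0=0 -> mex({0, 1}) = 2
G(5): splits (0,2):0^1=1 (0,1):0^1=1 (0,0):0^0=0 -> mex({0, 1}) = 2
G(6) = mex({1}) = 0
G(7) = mex({0, 1, 2}) = 3
G(8) = mex({0, 1, 2}) = 3
G(9) = mex({0, 2}) = 1
G(10) = mex({0, 2, 3}) = 1
G(11) = mex({0, 3}) = 1
G(12) = mex({1, 3}) = 0
G(13) = mex({0, 1, 2, 3}) = 4
G(14) = mex({0, 1, 2}) = 3
G(15) = mex({0, 1, 2}) = 3
G(16) = mex({0, 1, 2, 4}) = 3
G(17) = mex({0, 1, 3, 4}) = 2
G(18) = mex({0, 1, 3, 4}) = 2
G(19) = mex({0, 1, 3, 5}) = 2
G(20) = mex({0, 1, 2, 3, 5}) = 4
G(21) = mex({0, 1, 2, 3, 5}) = 4
G(22) = mex({1, 2, 6}) = 0
G(23) = mex({0, 1, 2, 3, 4, 6}) = 5
G(24) = mex({0, 1, 2, 3, 4}) = 5
Therefore G(24) = 5.

5


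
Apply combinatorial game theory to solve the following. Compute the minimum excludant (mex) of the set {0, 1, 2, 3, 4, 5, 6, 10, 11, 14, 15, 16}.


Set = {0, 1, 2, 3, 4, 5, 6, 10, 11, 14, 15, 16}
0 is in the set.
1 is in the set.
2 is in the set.
3 is in the set.
4 is in the set.
5 is in the set.
6 is in the set.
7 is NOT in the set. This is the mex.
mex = 7

7


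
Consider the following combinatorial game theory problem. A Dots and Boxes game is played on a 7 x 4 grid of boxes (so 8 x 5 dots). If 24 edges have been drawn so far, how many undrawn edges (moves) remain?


Grid: 7 x 4 boxes, i.e. 8 rows and 5 columns of dots.
Horizontal edges: (rows + 1) * cols = 8 * 4 = 32
Vertical edges: rows * (cols + 1) = 7 * 5 = 35
Total edges: 32 + 35 = 67
Edges drawn: 24
Remaining: 67 - 24 = 43

43


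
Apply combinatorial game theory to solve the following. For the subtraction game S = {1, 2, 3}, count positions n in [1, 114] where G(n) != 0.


Subtraction set S = {1, 2, 3}, so G(n) = n mod 4.
G(n) = 0 when n is a multiple of 4.
Multiples of 4 in [1, 114]: 28
N-positions (nonzero Grundy) = 114 - 28 = 86

86


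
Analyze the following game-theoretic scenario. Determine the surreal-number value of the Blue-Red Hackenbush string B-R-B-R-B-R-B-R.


Edges (from ground): B-R-B-R-B-R-B-R
By Berlekamp's sign-expansion rule, a Blue-Red Hackenbush stalk has the value of the surreal number whose sign sequence is the edge sequence with B -> + and R -> -.
Sign sequence: +-+-+-+-
Trace the sign expansion in the surreal number tree, starting from 0:
Edge 1: B (sign +) -> bounds (0, +inf), value = 1
Edge 2: R (sign -) -> bounds (0, 1), value = 1/2
Edge 3: B (sign +) -> bounds (1/2, 1), value = 3/4
Edge 4: R (sign -) -> bounds (1/2, 3/4), value = 5/8
Edge 5: B (sign +) -> bounds (5/8, 3/4), value = 11/16
Edge 6: R (sign -) -> bounds (5/8, 11/16), value = 21/32
Edge 7: B (sign +) -> bounds (21/32, 11/16), value = 43/64
Edge 8: R (sign -) -> bounds (21/32, 43/64), value = 85/128
Game value = 85/128

85/128


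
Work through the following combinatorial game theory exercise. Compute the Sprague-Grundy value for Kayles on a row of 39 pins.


Kayles: a move removes 1 or 2 adjacent pins from a contiguous row.
Removing pins from a row of k leaves two independent rows (a, b) with a + b = k - 1 (one pin) or a + b = k - 2 (two pins); an end removal gives a = 0.
By Sprague-Grundy, G(k) = mex{ G(a) XOR G(b) } over all these splits. G(0) = 0.
G(1): splits (0,0):0^0=0 -> mex({0}) = 1
G(2): splits (0,1):0^1=1 (0,0):0^0=0 -> mex({0, 1}) = 2
G(3): splits (0,2):0^2=2 (1,1):1^1=0 (0,1):0^1=1 -> mex({0, 1, 2}) = 3
G(4): splits (0,3):0^3=3 (1,2):1^2=3 (0,2):0^2=2 (1,1):1^1=0 -> mex({0, 2, 3}) = 1
G(5): splits (0,4):0^1=1 (1,3):1^3=2 (2,2):2^2=0 (0,3):0^3=3 (1,2):1^2=3 -> mex({0, 1, 2, 3}) = 4
G(6) = mex({0, 1, 2, 4}) = 3
G(7) = mex({0, 1, 3, 4, 5}) = 2
G(8) = mex({0, 2, 3, 5, 6}) = 1
G(9) = mex({0, 1, 2, 3, 6, 7}) = 4
G(10) = mex({0, 1, 3, 4, 5, 7}) = 2
G(11) = mex({0, 1, 2, 3, 4, 5}) = 6
G(12) = mex({0, 1, 2, 3, 5, 6, 7}) = 4
G(13) = mex({0, 2, 3, 4, 6, 7}) = 1
G(14) = mex({0, 1, 4, 5, 6, 7}) = 2
G(15) = mex({0, 1, 2, 3, 4, 5, 6}) = 7
G(16) = mex({0, 2, 3, 5, 6, 7}) = 1
G(17) = mex({0, 1, 2, 3, 5, 6, 7}) = 4
G(18) = mex({0, 1, 2, 4, 5, 6}) = 3
G(19) = mex({0, 1, 3, 4, 5, 7}) = 2
G(20) = mex({0, 2, 3, 4, 5, 6, 7}) = 1
G(21) = mex({0, 1, 2, 3, 5, 6, 7}) = 4
G(22) = mex({0, 1, 2, 3, 4, 5, 7}) = 6
G(23) = mex({0, 1, 2, 3, 4, 5, 6}) = 7
G(24) = mex({0, 1, 2, 3, 5, 6, 7}) = 4
G(25) = mex({0, 2, 3, 4, 6, 7}) = 1
G(26) = mex({0, 1, 3, 4, 5, 6, 7}) = 2
G(27) = mex({0, 1, 2, 3, 4, 5, 6, 7}) = 8
G(28) = mex({0, 1, 2, 3, 4, 6, 7, 8}) = 5
G(29) = mex({0, 1, 2, 3, 5, 6, 7, 8, 9}) = 4
G(30) = mex({0, 1, 2, 3, 4, 5, 6, 9, 10}) = 7
G(31) = mex({0, 1, 3, 4, 5, 7, 10, 11}) = 2
G(32) = mex({0, 2, 3, 4, 5, 6, 7, 9, 11}) = 1
G(33) = mex({0, 1, 2, 3, 4, 5, 6, 7, 9, 12}) = 8
G(34) = mex({0, 1, 2, 3, 4, 5, 7, 8, 11, 12}) = 6
G(35) = mex({0, 1, 2, 3, 4, 5, 6, 8, 9, 10, 11}) = 7
G(36) = mex({0, 1, 2, 3, 5, 6, 7, 9, 10}) = 4
G(37) = mex({0, 2, 3, 4, 6, 7, 9, 10, 11, 12}) = 1
G(38) = mex({0, 1, 3, 4, 5, 6, 7, 9, 10, 11, 12}) = 2
G(39) = mex({0, 1, 2, 4, 5, 6, 7, 9, 10, 12, 14}) = 3
Therefore G(39) = 3.

3


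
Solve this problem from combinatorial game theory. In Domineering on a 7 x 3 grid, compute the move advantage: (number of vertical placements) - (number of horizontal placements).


Board is 7 x 3 (rows x cols).
Left (vertical) placements: (rows-1) * cols = 6 * 3 = 18
Right (horizontal) placements: rows * (cols-1) = 7 * 2 = 14
Advantage = Left - Right = 18 - 14 = 4

4


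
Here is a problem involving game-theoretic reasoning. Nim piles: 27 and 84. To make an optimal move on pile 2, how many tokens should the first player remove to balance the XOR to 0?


Piles: 27 and 84
Current XOR: 27 XOR 84 = 79 (non-zero, so this is an N-position).
To make the XOR zero, we need to find a move that balances the piles.
For pile 2 (size 84): target = 84 XOR 79 = 27
We reduce pile 2 from 84 to 27.
Tokens removed: 84 - 27 = 57
Verification: 27 XOR 27 = 0

57


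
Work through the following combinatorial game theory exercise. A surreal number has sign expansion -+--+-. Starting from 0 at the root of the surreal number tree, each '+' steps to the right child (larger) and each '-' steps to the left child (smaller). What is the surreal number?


Sign expansion: -+--+-
Rule: track bounds (lo, hi), initially (-inf, +inf). On '+', the current value becomes lo and we move to the simplest number in (value, hi): value + 1 if hi = +inf, otherwise the midpoint (value + hi)/2. On '-', the current value becomes hi and we move to value - 1 if lo = -inf, otherwise the midpoint (lo + value)/2.
Start at 0.
Step 1: sign = -, move left. Bounds: (-inf, 0). Value = -1
Step 2: sign = +, move right. Bounds: (-1, 0). Value = -1/2
Step 3: sign = -, move left. Bounds: (-1, -1/2). Value = -3/4
Step 4: sign = -, move left. Bounds: (-1, -3/4). Value = -7/8
Step 5: sign = +, move right. Bounds: (-7/8, -3/4). Value = -13/16
Step 6: sign = -, move left. Bounds: (-7/8, -13/16). Value = -27/32
The surreal number with sign expansion -+--+- is -27/32.

-27/32


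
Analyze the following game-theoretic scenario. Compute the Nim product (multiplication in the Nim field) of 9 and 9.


Nim multiplication is bilinear over XOR: (u XOR v) * w = (u*w) XOR (v*w).
So we split each operand into its bit components and XOR the pairwise Nim products.
9 = 1 + 8 (as XOR of powers of 2).
9 = 1 + 8 (as XOR of powers of 2).
Using the standard Nim-product table on single bits:
  2*2 = 3,   2*4 = 8,   2*8 = 12,
  4*4 = 6,   4*8 = 11,  8*8 = 13,
and  1*x = x (identity), k*l = l*k (commutative).
Pairwise Nim products:
  1 * 1 = 1
  1 * 8 = 8
  8 * 1 = 8
  8 * 8 = 13
XOR them: 1 XOR 8 XOR 8 XOR 13 = 12.
Result: 9 * 9 = 12 (in Nim).

12


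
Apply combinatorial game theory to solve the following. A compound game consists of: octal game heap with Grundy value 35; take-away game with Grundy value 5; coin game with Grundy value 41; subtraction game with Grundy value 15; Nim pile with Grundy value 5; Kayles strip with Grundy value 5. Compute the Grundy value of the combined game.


By the Sprague-Grundy theorem, the Grundy value of a sum of games is the XOR of individual Grundy values.
octal game heap: Grundy value = 35. Running XOR: 0 XOR 35 = 35
take-away game: Grundy value = 5. Running XOR: 35 XOR 5 = 38
coin game: Grundy value = 41. Running XOR: 38 XOR 41 = 15
subtraction game: Grundy value = 15. Running XOR: 15 XOR 15 = 0
Nim pile: Grundy value = 5. Running XOR: 0 XOR 5 = 5
Kayles strip: Grundy value = 5. Running XOR: 5 XOR 5 = 0
The combined Grundy value is 0.

0


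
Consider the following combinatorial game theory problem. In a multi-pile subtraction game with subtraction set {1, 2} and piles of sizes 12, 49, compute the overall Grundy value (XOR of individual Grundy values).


Subtraction set: {1, 2}
For this subtraction set, G(n) = n mod 3 (period = max + 1 = 3).
Pile 1 (size 12): G(12) = 12 mod 3 = 0
Pile 2 (size 49): G(49) = 49 mod 3 = 1
Total Grundy value = XOR of all: 0 XOR 1 = 1

1


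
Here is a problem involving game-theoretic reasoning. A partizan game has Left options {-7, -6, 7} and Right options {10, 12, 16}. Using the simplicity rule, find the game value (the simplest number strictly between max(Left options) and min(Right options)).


Left options: {-7, -6, 7}, max = 7
Right options: {10, 12, 16}, min = 10
All options are numbers and max(Left) < min(Right), so by the simplicity theorem the value is the simplest (earliest-born) number strictly between 7 and 10.
Integers 8 through 9 all lie strictly between 7 and 10.
Among integers, the simplest (lowest birthday = smallest |n|; 0 is born on day 0, +-n on day n) is 8.
No non-integer in the interval can be simpler: if x is a non-integer in the interval, then floor(x) or ceil(x) also lies in the interval (the interval contains an integer), and both are proper prefixes of x's sign expansion, i.e. born earlier. So the game value is 8.
Game value = 8

8


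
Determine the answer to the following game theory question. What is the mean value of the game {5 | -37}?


Game = {5 | -37}, a switch {a | b} with numbers a > b.
Its thermograph has left wall a - t and right wall b + t, which meet at t = (a - b)/2, where both equal (a + b)/2. So the mast (mean value) is at (a + b)/2.
Mean = (5 + (-37))/2 = -32/2 = -16

-16


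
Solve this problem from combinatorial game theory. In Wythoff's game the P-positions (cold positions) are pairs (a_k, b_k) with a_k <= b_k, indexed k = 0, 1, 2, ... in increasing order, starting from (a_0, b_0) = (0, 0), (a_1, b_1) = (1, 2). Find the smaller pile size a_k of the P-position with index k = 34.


By Wythoff's theorem, a_k = floor(k * phi) and b_k = floor(k * phi^2) = a_k + k, where phi = (1 + sqrt(5))/2 is the golden ratio.
phi = (1 + sqrt(5))/2 = 1.618034
k = 34
k * phi = 34 * 1.618034 = 55.013156
a_34 = floor(k * phi) = 55

55


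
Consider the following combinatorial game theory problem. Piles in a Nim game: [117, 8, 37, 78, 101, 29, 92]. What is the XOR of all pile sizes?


We need the XOR (exclusive or) of all pile sizes.
After XOR-ing pile 1 (size 117): 0 XOR 117 = 117
After XOR-ing pile 2 (size 8): 117 XOR 8 = 125
After XOR-ing pile 3 (size 37): 125 XOR 37 = 88
After XOR-ing pile 4 (size 78): 88 XOR 78 = 22
After XOR-ing pile 5 (size 101): 22 XOR 101 = 115
After XOR-ing pile 6 (size 29): 115 XOR 29 = 110
After XOR-ing pile 7 (size 92): 110 XOR 92 = 50
The Nim-value of this position is 50.

50


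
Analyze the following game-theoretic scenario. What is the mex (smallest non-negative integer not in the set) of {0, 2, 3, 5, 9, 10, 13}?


Set = {0, 2, 3, 5, 9, 10, 13}
0 is in the set.
1 is NOT in the set. This is the mex.
mex = 1

1


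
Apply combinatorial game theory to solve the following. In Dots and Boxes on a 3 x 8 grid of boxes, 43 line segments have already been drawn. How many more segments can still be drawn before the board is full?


Grid: 3 x 8 boxes, i.e. 4 rows and 9 columns of dots.
Horizontal edges: (rows + 1) * cols = 4 * 8 = 32
Vertical edges: rows * (cols + 1) = 3 * 9 = 27
Total edges: 32 + 27 = 59
Edges drawn: 43
Remaining: 59 - 43 = 16

16


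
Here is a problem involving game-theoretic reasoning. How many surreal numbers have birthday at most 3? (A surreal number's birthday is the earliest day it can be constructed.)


Day 0: {|} = 0 is born. Count = 1.
Day n: the number of surreal numbers born by day n is 2^(n+1) - 1.
By day 0: 2^1 - 1 = 1
By day 1: 2^2 - 1 = 3
By day 2: 2^3 - 1 = 7
By day 3: 2^4 - 1 = 15
By day 3: 15 surreal numbers.

15


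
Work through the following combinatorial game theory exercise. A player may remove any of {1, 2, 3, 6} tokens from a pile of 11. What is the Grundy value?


The subtraction set is S = {1, 2, 3, 6}.
G(k) = mex{ G(k - s) : s in S, s <= k }. We compute iteratively: G(0) = 0.
G(1) = mex({0}) = 1
G(2) = mex({0, 1}) = 2
G(3) = mex({0, 1, 2}) = 3
G(4) = mex({1, 2, 3}) = 0
G(5) = mex({0, 2, 3}) = 1
G(6) = mex({0, 1, 3}) = 2
G(7) = mex({0, 1, 2}) = 3
G(8) = mex({1, 2, 3}) = 0
G(9) = mex({0, 2, 3}) = 1
Observe that G(4)..G(9) = 0, 1, 2, 3, 0, 1 repeats G(0)..G(5) = 0, 1, 2, 3, 0, 1.
For k >= max(S) = 6, G(k) is determined by the previous 6 values G(k-6)..G(k-1); a window of 6 consecutive values has recurred shifted by 4, so by induction G(k + 4) = G(k) for all k >= 0: the sequence is periodic from the start with period 4.
One period: G(0..3) = 0, 1, 2, 3.
11 mod 4 = 3, so G(11) = G(3) = 3.

3


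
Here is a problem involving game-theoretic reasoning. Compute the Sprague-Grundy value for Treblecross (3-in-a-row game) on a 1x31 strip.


Treblecross: place X on empty cells; 3-in-a-row wins.
Playing within two cells of an existing X lets the opponent win at once, so sensible play treats the cells i-2..i+2 around each X as dead. The player left with no safe cell loses, so this is a normal-play take-away game on strips of safe cells.
Placing X at cell i (0-indexed) of a strip of k safe cells leaves independent strips of sizes max(0, i-2) and max(0, k-i-3). Hence G(k) = mex{ G(max(0,i-2)) XOR G(max(0,k-i-3)) : 0 <= i < k }, with G(0) = 0.
G(1): splits (0,0):0^0=0 -> mex({0}) = 1
G(2): splits (0,0):0^0=0 -> mex({0}) = 1
G(3): splits (0,0):0^0=0 -> mex({0}) = 1
G(4): splits (0,1):0^1=1 (0,0):0^0=0 -> mex({0, 1}) = 2
G(5): splits (0,2):0^1=1 (0,1):0^1=1 (0,0):0^0=0 -> mex({0, 1}) = 2
G(6) = mex({1}) = 0
G(7) = mex({0, 1, 2}) = 3
G(8) = mex({0, 1, 2}) = 3
G(9) = mex({0, 2}) = 1
G(10) = mex({0, 2, 3}) = 1
G(11) = mex({0, 3}) = 1
G(12) = mex({1, 3}) = 0
G(13) = mex({0, 1, 2, 3}) = 4
G(14) = mex({0, 1, 2}) = 3
G(15) = mex({0, 1, 2}) = 3
G(16) = mex({0, 1, 2, 4}) = 3
G(17) = mex({0, 1, 3, 4}) = 2
G(18) = mex({0, 1, 3, 4}) = 2
G(19) = mex({0, 1, 3, 5}) = 2
G(20) = mex({0, 1, 2, 3, 5}) = 4
G(21) = mex({0, 1, 2, 3, 5}) = 4
G(22) = mex({1, 2, 6}) = 0
G(23) = mex({0, 1, 2, 3, 4, 6}) = 5
G(24) = mex({0, 1, 2, 3, 4}) = 5
G(25) = mex({0, 1, 3, 4, 7}) = 2
G(26) = mex({0, 1, 3, 4, 5, 7}) = 2
G(27) = mex({0, 1, 3, 5}) = 2
G(28) = mex({0, 1, 2, 5}) = 3
G(29) = mex({0, 1, 2, 4, 5, 6}) = 3
G(30) = mex({1, 2, 4, 6}) = 0
G(31) = mex({0, 1, 2, 3, 4, 6}) = 5
Therefore G(31) = 5.

5


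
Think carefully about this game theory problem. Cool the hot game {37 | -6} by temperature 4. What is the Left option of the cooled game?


Original game: {37 | -6} (a switch {a | b} with a > b).
Cooling by t (for t below the temperature (a - b)/2 = 43/2) taxes each move by t: {a | b} cooled by t is {a - t | b + t}.
Cooling amount: t = 4
Cooled Left option: 37 - 4 = 33
Cooled Right option: -6 + 4 = -2
Cooled game: {33 | -2}
Left option = 33

33


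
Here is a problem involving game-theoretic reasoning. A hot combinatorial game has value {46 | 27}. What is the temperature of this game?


The game is {46 | 27}, a switch {a | b} with numbers a > b.
Cooling {a | b} by t gives {a - t | b + t}, which stops being hot when a - t = b + t, i.e. at t = (a - b)/2. So the temperature of a switch is (a - b)/2.
Temperature = (Left option - Right option) / 2
= (46 - (27)) / 2
= 19 / 2
= 19/2

19/2


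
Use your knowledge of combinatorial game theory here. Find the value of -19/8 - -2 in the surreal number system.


x = -19/8, y = -2
Converting to common denominator: 8
x = -19/8, y = -16/8
x - y = -19/8 - -2 = -3/8

-3/8


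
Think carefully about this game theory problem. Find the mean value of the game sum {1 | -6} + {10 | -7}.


G1 = {1 | -6}, G2 = {10 | -7}
Each is a switch {a | b} with numbers a > b; its mean value is (a + b)/2, and mean value is additive over game sums: m(G1 + G2) = m(G1) + m(G2).
Mean of G1 = (1 + (-6))/2 = -5/2 = -5/2
Mean of G2 = (10 + (-7))/2 = 3/2 = 3/2
Mean of G1 + G2 = -5/2 + 3/2 = -1

-1


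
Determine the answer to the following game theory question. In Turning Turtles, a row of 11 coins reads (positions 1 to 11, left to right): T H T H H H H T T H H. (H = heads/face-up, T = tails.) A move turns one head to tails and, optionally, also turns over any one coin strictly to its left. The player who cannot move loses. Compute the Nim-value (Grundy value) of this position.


Coins: T H T H H H H T T H H
Key fact: a single head at position k behaves exactly like a Nim heap of size k (turning it to T and optionally flipping a coin at j < k corresponds to moving the heap from k to j, or to 0), and heads combine as a disjunctive sum (two heads at the same place would cancel, matching j XOR j = 0). So the Nim-value is the XOR of the 1-indexed positions of the heads.
Face-up positions (1-indexed): [2, 4, 5, 6, 7, 10, 11]
XOR 0 with 2: 0 XOR 2 = 2
XOR 2 with 4: 2 XOR 4 = 6
XOR 6 with 5: 6 XOR 5 = 3
XOR 3 with 6: 3 XOR 6 = 5
XOR 5 with 7: 5 XOR 7 = 2
XOR 2 with 10: 2 XOR 10 = 8
XOR 8 with 11: 8 XOR 11 = 3
Nim-value = 3

3


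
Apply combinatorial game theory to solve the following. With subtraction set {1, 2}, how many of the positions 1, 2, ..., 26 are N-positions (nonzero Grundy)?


Subtraction set S = {1, 2}, so G(n) = n mod 3.
G(n) = 0 when n is a multiple of 3.
Multiples of 3 in [1, 26]: 8
N-positions (nonzero Grundy) = 26 - 8 = 18

18


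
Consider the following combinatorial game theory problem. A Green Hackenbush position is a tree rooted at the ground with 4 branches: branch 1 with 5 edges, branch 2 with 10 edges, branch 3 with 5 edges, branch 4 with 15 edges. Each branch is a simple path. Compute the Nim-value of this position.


The tree has 4 branches from the ground vertex.
In Green Hackenbush, the Nim-value of a simple path of length k is k.
Branch 1: length 5, Nim-value = 5
Branch 2: length 10, Nim-value = 10
Branch 3: length 5, Nim-value = 5
Branch 4: length 15, Nim-value = 15
Total Nim-value = XOR of all branch values:
0 XOR 5 = 5
5 XOR 10 = 15
15 XOR 5 = 10
10 XOR 15 = 5
Nim-value of the tree = 5

5


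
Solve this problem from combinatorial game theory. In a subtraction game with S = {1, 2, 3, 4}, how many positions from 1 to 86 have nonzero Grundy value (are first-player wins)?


Subtraction set S = {1, 2, 3, 4}, so G(n) = n mod 5.
G(n) = 0 when n is a multiple of 5.
Multiples of 5 in [1, 86]: 17
N-positions (nonzero Grundy) = 86 - 17 = 69

69


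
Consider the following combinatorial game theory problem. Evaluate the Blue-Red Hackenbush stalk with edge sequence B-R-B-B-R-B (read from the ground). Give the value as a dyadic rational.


Edges (from ground): B-R-B-B-R-B
By Berlekamp's sign-expansion rule, a Blue-Red Hackenbush stalk has the value of the surreal number whose sign sequence is the edge sequence with B -> + and R -> -.
Sign sequence: +-++-+
Trace the sign expansion in the surreal number tree, starting from 0:
Edge 1: B (sign +) -> bounds (0, +inf), value = 1
Edge 2: R (sign -) -> bounds (0, 1), value = 1/2
Edge 3: B (sign +) -> bounds (1/2, 1), value = 3/4
Edge 4: B (sign +) -> bounds (3/4, 1), value = 7/8
Edge 5: R (sign -) -> bounds (3/4, 7/8), value = 13/16
Edge 6: B (sign +) -> bounds (13/16, 7/8), value = 27/32
Game value = 27/32

27/32


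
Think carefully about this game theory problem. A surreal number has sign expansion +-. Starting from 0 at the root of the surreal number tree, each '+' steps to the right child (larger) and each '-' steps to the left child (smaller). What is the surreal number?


Sign expansion: +-
Rule: track bounds (lo, hi), initially (-inf, +inf). On '+', the current value becomes lo and we move to the simplest number in (value, hi): value + 1 if hi = +inf, otherwise the midpoint (value + hi)/2. On '-', the current value becomes hi and we move to value - 1 if lo = -inf, otherwise the midpoint (lo + value)/2.
Start at 0.
Step 1: sign = +, move right. Bounds: (0, +inf). Value = 1
Step 2: sign = -, move left. Bounds: (0, 1). Value = 1/2
The surreal number with sign expansion +- is 1/2.

1/2


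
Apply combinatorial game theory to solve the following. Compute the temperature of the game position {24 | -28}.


The game is {24 | -28}, a switch {a | b} with numbers a > b.
Cooling {a | b} by t gives {a - t | b + t}, which stops being hot when a - t = b + t, i.e. at t = (a - b)/2. So the temperature of a switch is (a - b)/2.
Temperature = (Left option - Right option) / 2
= (24 - (-28)) / 2
= 52 / 2
= 26

26


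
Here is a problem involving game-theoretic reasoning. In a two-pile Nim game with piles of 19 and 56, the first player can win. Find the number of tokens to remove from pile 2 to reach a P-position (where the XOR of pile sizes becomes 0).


Piles: 19 and 56
Current XOR: 19 XOR 56 = 43 (non-zero, so this is an N-position).
To make the XOR zero, we need to find a move that balances the piles.
For pile 2 (size 56): target = 56 XOR 43 = 19
We reduce pile 2 from 56 to 19.
Tokens removed: 56 - 19 = 37
Verification: 19 XOR 19 = 0

37


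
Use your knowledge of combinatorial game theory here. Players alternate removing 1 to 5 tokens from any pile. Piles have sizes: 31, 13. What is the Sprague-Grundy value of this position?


Subtraction set: {1, 2, 3, 4, 5}
For this subtraction set, G(n) = n mod 6 (period = max + 1 = 6).
Pile 1 (size 31): G(31) = 31 mod 6 = 1
Pile 2 (size 13): G(13) = 13 mod 6 = 1
Total Grundy value = XOR of all: 1 XOR 1 = 0

0


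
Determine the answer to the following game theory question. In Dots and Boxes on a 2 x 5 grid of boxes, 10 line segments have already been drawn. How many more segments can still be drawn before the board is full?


Grid: 2 x 5 boxes, i.e. 3 rows and 6 columns of dots.
Horizontal edges: (rows + 1) * cols = 3 * 5 = 15
Vertical edges: rows * (cols + 1) = 2 * 6 = 12
Total edges: 15 + 12 = 27
Edges drawn: 10
Remaining: 27 - 10 = 17

17


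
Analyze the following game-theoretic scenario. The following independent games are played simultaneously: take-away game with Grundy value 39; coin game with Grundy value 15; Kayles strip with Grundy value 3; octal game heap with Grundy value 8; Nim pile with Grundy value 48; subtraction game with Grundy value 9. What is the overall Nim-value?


By the Sprague-Grundy theorem, the Grundy value of a sum of games is the XOR of individual Grundy values.
take-away game: Grundy value = 39. Running XOR: 0 XOR 39 = 39
coin game: Grundy value = 15. Running XOR: 39 XOR 15 = 40
Kayles strip: Grundy value = 3. Running XOR: 40 XOR 3 = 43
octal game heap: Grundy value = 8. Running XOR: 43 XOR 8 = 35
Nim pile: Grundy value = 48. Running XOR: 35 XOR 48 = 19
subtraction game: Grundy value = 9. Running XOR: 19 XOR 9 = 26
The combined Grundy value is 26.

26


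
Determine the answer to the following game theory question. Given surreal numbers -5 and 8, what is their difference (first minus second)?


x = -5, y = 8
x - y = -5 - 8 = -13

-13


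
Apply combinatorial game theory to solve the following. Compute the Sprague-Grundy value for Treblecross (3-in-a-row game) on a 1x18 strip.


Treblecross: place X on empty cells; 3-in-a-row wins.
Playing within two cells of an existing X lets the opponent win at once, so sensible play treats the cells i-2..i+2 around each X as dead. The player left with no safe cell loses, so this is a normal-play take-away game on strips of safe cells.
Placing X at cell i (0-indexed) of a strip of k safe cells leaves independent strips of sizes max(0, i-2) and max(0, k-i-3). Hence G(k) = mex{ G(max(0,i-2)) XOR G(max(0,k-i-3)) : 0 <= i < k }, with G(0) = 0.
G(1): splits (0,0):0^0=0 -> mex({0}) = 1
G(2): splits (0,0):0^0=0 -> mex({0}) = 1
G(3): splits (0,0):0^0=0 -> mex({0}) = 1
G(4): splits (0,1):0^1=1 (0,0):0^0=0 -> mex({0, 1}) = 2
G(5): splits (0,2):0^1=1 (0,1):0^1=1 (0,0):0^0=0 -> mex({0, 1}) = 2
G(6) = mex({1}) = 0
G(7) = mex({0, 1, 2}) = 3
G(8) = mex({0, 1, 2}) = 3
G(9) = mex({0, 2}) = 1
G(10) = mex({0, 2, 3}) = 1
G(11) = mex({0, 3}) = 1
G(12) = mex({1, 3}) = 0
G(13) = mex({0, 1, 2, 3}) = 4
G(14) = mex({0, 1, 2}) = 3
G(15) = mex({0, 1, 2}) = 3
G(16) = mex({0, 1, 2, 4}) = 3
G(17) = mex({0, 1, 3, 4}) = 2
G(18) = mex({0, 1, 3, 4}) = 2
Therefore G(18) = 2.

2


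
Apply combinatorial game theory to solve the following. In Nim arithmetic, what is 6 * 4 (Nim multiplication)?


Nim multiplication is bilinear over XOR: (u XOR v) * w = (u*w) XOR (v*w).
So we split each operand into its bit components and XOR the pairwise Nim products.
6 = 2 + 4 (as XOR of powers of 2).
4 = 4 (as XOR of powers of 2).
Using the standard Nim-product table on single bits:
  2*2 = 3,   2*4 = 8,   2*8 = 12,
  4*4 = 6,   4*8 = 11,  8*8 = 13,
and  1*x = x (identity), k*l = l*k (commutative).
Pairwise Nim products:
  2 * 4 = 8
  4 * 4 = 6
XOR them: 8 XOR 6 = 14.
Result: 6 * 4 = 14 (in Nim).

14


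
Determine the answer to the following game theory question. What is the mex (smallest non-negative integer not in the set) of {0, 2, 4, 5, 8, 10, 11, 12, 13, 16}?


Set = {0, 2, 4, 5, 8, 10, 11, 12, 13, 16}
0 is in the set.
1 is NOT in the set. This is the mex.
mex = 1

1


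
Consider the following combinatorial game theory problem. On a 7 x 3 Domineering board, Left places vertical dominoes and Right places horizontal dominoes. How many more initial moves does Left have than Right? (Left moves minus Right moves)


Board is 7 x 3 (rows x cols).
Left (vertical) placements: (rows-1) * cols = 6 * 3 = 18
Right (horizontal) placements: rows * (cols-1) = 7 * 2 = 14
Advantage = Left - Right = 18 - 14 = 4

4


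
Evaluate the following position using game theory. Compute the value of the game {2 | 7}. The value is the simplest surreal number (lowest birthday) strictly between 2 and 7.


Left options: {2}, max = 2
Right options: {7}, min = 7
All options are numbers and max(Left) < min(Right), so by the simplicity theorem the value is the simplest (earliest-born) number strictly between 2 and 7.
Integers 3 through 6 all lie strictly between 2 and 7.
Among integers, the simplest (lowest birthday = smallest |n|; 0 is born on day 0, +-n on day n) is 3.
No non-integer in the interval can be simpler: if x is a non-integer in the interval, then floor(x) or ceil(x) also lies in the interval (the interval contains an integer), and both are proper prefixes of x's sign expansion, i.e. born earlier. So the game value is 3.
Game value = 3

3


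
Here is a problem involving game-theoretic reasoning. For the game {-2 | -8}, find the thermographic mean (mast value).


Game = {-2 | -8}, a switch {a | b} with numbers a > b.
Its thermograph has left wall a - t and right wall b + t, which meet at t = (a - b)/2, where both equal (a + b)/2. So the mast (mean value) is at (a + b)/2.
Mean = (-2 + (-8))/2 = -10/2 = -5

-5


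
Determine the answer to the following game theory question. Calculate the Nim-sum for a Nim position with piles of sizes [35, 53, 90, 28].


We need the XOR (exclusive or) of all pile sizes.
After XOR-ing pile 1 (size 35): 0 XOR 35 = 35
After XOR-ing pile 2 (size 53): 35 XOR 53 = 22
After XOR-ing pile 3 (size 90): 22 XOR 90 = 76
After XOR-ing pile 4 (size 28): 76 XOR 28 = 80
The Nim-value of this position is 80.

80


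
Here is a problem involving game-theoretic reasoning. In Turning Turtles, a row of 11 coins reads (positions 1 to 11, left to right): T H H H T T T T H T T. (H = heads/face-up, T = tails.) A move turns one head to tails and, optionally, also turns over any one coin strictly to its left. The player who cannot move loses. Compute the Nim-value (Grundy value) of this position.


Coins: T H H H T T T T H T T
Key fact: a single head at position k behaves exactly like a Nim heap of size k (turning it to T and optionally flipping a coin at j < k corresponds to moving the heap from k to j, or to 0), and heads combine as a disjunctive sum (two heads at the same place would cancel, matching j XOR j = 0). So the Nim-value is the XOR of the 1-indexed positions of the heads.
Face-up positions (1-indexed): [2, 3, 4, 9]
XOR 0 with 2: 0 XOR 2 = 2
XOR 2 with 3: 2 XOR 3 = 1
XOR 1 with 4: 1 XOR 4 = 5
XOR 5 with 9: 5 XOR 9 = 12
Nim-value = 12

12


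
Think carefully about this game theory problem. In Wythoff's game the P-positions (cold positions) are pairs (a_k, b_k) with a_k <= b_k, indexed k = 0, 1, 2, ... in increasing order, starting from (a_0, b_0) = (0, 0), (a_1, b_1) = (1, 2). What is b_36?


By Wythoff's theorem, a_k = floor(k * phi) and b_k = floor(k * phi^2) = a_k + k, where phi = (1 + sqrt(5))/2 is the golden ratio.
phi = (1 + sqrt(5))/2 = 1.618034
phi^2 = phi + 1 = 2.618034
k = 36
k * phi^2 = 36 * 2.618034 = 94.249224
b_36 = floor(k * phi^2) = 94 (check: a_36 + k = 58 + 36 = 94)

94


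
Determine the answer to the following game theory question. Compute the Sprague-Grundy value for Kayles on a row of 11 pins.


Kayles: a move removes 1 or 2 adjacent pins from a contiguous row.
Removing pins from a row of k leaves two independent rows (a, b) with a + b = k - 1 (one pin) or a + b = k - 2 (two pins); an end removal gives a = 0.
By Sprague-Grundy, G(k) = mex{ G(a) XOR G(b) } over all these splits. G(0) = 0.
G(1): splits (0,0):0^0=0 -> mex({0}) = 1
G(2): splits (0,1):0^1=1 (0,0):0^0=0 -> mex({0, 1}) = 2
G(3): splits (0,2):0^2=2 (1,1):1^1=0 (0,1):0^1=1 -> mex({0, 1, 2}) = 3
G(4): splits (0,3):0^3=3 (1,2):1^2=3 (0,2):0^2=2 (1,1):1^1=0 -> mex({0, 2, 3}) = 1
G(5): splits (0,4):0^1=1 (1,3):1^3=2 (2,2):2^2=0 (0,3):0^3=3 (1,2):1^2=3 -> mex({0, 1, 2, 3}) = 4
G(6) = mex({0, 1, 2, 4}) = 3
G(7) = mex({0, 1, 3, 4, 5}) = 2
G(8) = mex({0, 2, 3, 5, 6}) = 1
G(9) = mex({0, 1, 2, 3, 6, 7}) = 4
G(10) = mex({0, 1, 3, 4, 5, 7}) = 2
G(11) = mex({0, 1, 2, 3, 4, 5}) = 6
Therefore G(11) = 6.

6


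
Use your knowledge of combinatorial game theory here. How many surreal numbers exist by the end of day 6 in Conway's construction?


Day 0: {|} = 0 is born. Count = 1.
Day n: the number of surreal numbers born by day n is 2^(n+1) - 1.
By day 0: 2^1 - 1 = 1
By day 1: 2^2 - 1 = 3
By day 2: 2^3 - 1 = 7
By day 3: 2^4 - 1 = 15
By day 4: 2^5 - 1 = 31
By day 5: 2^6 - 1 = 63
By day 6: 2^7 - 1 = 127
By day 6: 127 surreal numbers.

127


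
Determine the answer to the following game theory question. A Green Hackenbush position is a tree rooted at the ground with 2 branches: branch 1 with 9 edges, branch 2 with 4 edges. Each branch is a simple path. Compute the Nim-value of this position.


The tree has 2 branches from the ground vertex.
In Green Hackenbush, the Nim-value of a simple path of length k is k.
Branch 1: length 9, Nim-value = 9
Branch 2: length 4, Nim-value = 4
Total Nim-value = XOR of all branch values:
0 XOR 9 = 9
9 XOR 4 = 13
Nim-value of the tree = 13

13


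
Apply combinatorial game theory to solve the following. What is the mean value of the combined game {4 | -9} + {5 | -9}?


G1 = {4 | -9}, G2 = {5 | -9}
Each is a switch {a | b} with numbers a > b; its mean value is (a + b)/2, and mean value is additive over game sums: m(G1 + G2) = m(G1) + m(G2).
Mean of G1 = (4 + (-9))/2 = -5/2 = -5/2
Mean of G2 = (5 + (-9))/2 = -4/2 = -2
Mean of G1 + G2 = -5/2 + -2 = -9/2

-9/2


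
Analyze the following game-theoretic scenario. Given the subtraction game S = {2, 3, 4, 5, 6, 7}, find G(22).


The subtraction set is S = {2, 3, 4, 5, 6, 7}.
G(k) = mex{ G(k - s) : s in S, s <= k }. We compute iteratively: G(0) = 0.
G(1) = mex({}) = 0
G(2) = mex({0}) = 1
G(3) = mex({0}) = 1
G(4) = mex({0, 1}) = 2
G(5) = mex({0, 1}) = 2
G(6) = mex({0, 1, 2}) = 3
G(7) = mex({0, 1, 2}) = 3
G(8) = mex({0, 1, 2, 3}) = 4
G(9) = mex({1, 2, 3}) = 0
G(10) = mex({1, 2, 3, 4}) = 0
G(11) = mex({0, 2, 3, 4}) = 1
G(12) = mex({0, 2, 3, 4}) = 1
G(13) = mex({0, 1, 3, 4}) = 2
G(14) = mex({0, 1, 3, 4}) = 2
G(15) = mex({0, 1, 2, 4}) = 3
Observe that G(9)..G(15) = 0, 0, 1, 1, 2, 2, 3 repeats G(0)..G(6) = 0, 0, 1, 1, 2, 2, 3.
For k >= max(S) = 7, G(k) is determined by the previous 7 values G(k-7)..G(k-1); a window of 7 consecutive values has recurred shifted by 9, so by induction G(k + 9) = G(k) for all k >= 0: the sequence is periodic from the start with period 9.
One period: G(0..8) = 0, 0, 1, 1, 2, 2, 3, 3, 4.
22 mod 9 = 4, so G(22) = G(4) = 2.

2


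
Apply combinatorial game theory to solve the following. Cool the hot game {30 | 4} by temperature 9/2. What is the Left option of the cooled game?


Original game: {30 | 4} (a switch {a | b} with a > b).
Cooling by t (for t below the temperature (a - b)/2 = 13) taxes each move by t: {a | b} cooled by t is {a - t | b + t}.
Cooling amount: t = 9/2
Cooled Left option: 30 - 9/2 = 51/2
Cooled Right option: 4 + 9/2 = 17/2
Cooled game: {51/2 | 17/2}
Left option = 51/2

51/2


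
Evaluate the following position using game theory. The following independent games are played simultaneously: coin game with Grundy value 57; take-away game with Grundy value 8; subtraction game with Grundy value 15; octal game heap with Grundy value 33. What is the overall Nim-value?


By the Sprague-Grundy theorem, the Grundy value of a sum of games is the XOR of individual Grundy values.
coin game: Grundy value = 57. Running XOR: 0 XOR 57 = 57
take-away game: Grundy value = 8. Running XOR: 57 XOR 8 = 49
subtraction game: Grundy value = 15. Running XOR: 49 XOR 15 = 62
octal game heap: Grundy value = 33. Running XOR: 62 XOR 33 = 31
The combined Grundy value is 31.

31


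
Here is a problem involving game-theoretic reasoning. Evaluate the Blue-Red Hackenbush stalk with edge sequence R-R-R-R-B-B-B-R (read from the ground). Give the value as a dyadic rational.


Edges (from ground): R-R-R-R-B-B-B-R
By Berlekamp's sign-expansion rule, a Blue-Red Hackenbush stalk has the value of the surreal number whose sign sequence is the edge sequence with B -> + and R -> -.
Sign sequence: ----+++-
Trace the sign expansion in the surreal number tree, starting from 0:
Edge 1: R (sign -) -> bounds (-inf, 0), value = -1
Edge 2: R (sign -) -> bounds (-inf, -1), value = -2
Edge 3: R (sign -) -> bounds (-inf, -2), value = -3
Edge 4: R (sign -) -> bounds (-inf, -3), value = -4
Edge 5: B (sign +) -> bounds (-4, -3), value = -7/2
Edge 6: B (sign +) -> bounds (-7/2, -3), value = -13/4
Edge 7: B (sign +) -> bounds (-13/4, -3), value = -25/8
Edge 8: R (sign -) -> bounds (-13/4, -25/8), value = -51/16
Game value = -51/16

-51/16


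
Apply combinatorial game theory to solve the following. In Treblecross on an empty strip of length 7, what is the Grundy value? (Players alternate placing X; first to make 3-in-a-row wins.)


Treblecross: place X on empty cells; 3-in-a-row wins.
Playing within two cells of an existing X lets the opponent win at once, so sensible play treats the cells i-2..i+2 around each X as dead. The player left with no safe cell loses, so this is a normal-play take-away game on strips of safe cells.
Placing X at cell i (0-indexed) of a strip of k safe cells leaves independent strips of sizes max(0, i-2) and max(0, k-i-3). Hence G(k) = mex{ G(max(0,i-2)) XOR G(max(0,k-i-3)) : 0 <= i < k }, with G(0) = 0.
G(1): splits (0,0):0^0=0 -> mex({0}) = 1
G(2): splits (0,0):0^0=0 -> mex({0}) = 1
G(3): splits (0,0):0^0=0 -> mex({0}) = 1
G(4): splits (0,1):0^1=1 (0,0):0^0=0 -> mex({0, 1}) = 2
G(5): splits (0,2):0^1=1 (0,1):0^1=1 (0,0):0^0=0 -> mex({0, 1}) = 2
G(6) = mex({1}) = 0
G(7) = mex({0, 1, 2}) = 3
Therefore G(7) = 3.

3
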